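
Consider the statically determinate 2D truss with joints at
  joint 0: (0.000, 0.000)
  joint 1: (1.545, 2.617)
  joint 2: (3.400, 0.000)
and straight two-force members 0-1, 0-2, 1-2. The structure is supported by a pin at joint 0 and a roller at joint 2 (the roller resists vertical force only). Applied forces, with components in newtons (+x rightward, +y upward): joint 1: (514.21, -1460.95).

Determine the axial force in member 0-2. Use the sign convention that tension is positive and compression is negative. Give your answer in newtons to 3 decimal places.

N=3 nodes, M=3 members, R=3 reactions → 2N=6, M+R=6
member 0 (0-1): L=3.0390, (cx,cy)=(0.5084,0.8611)
member 1 (0-2): L=3.4000, (cx,cy)=(1.0000,0.0000)
member 2 (1-2): L=3.2078, (cx,cy)=(0.5783,-0.8158)
solve A·x = −loads:
  F[0-1] = -466.0004 N (compression)
  F[0-2] = +751.1179 N (tension)
  F[1-2] = -1298.8704 N (compression)
  Rx@0 = -514.2100 N
  Ry@0 = +401.2867 N
  Ry@2 = +1059.6633 N

751.118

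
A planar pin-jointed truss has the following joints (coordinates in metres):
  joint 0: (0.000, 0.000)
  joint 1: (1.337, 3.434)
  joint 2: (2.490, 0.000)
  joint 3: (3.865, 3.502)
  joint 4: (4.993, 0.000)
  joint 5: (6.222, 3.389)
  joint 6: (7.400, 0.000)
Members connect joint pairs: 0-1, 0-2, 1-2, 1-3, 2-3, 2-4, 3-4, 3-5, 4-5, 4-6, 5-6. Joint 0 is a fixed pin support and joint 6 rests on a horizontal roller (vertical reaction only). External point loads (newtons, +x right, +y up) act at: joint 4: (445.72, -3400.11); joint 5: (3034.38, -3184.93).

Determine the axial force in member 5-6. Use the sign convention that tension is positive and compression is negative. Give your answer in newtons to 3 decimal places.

-6735.107

N=7 nodes, M=11 members, R=3 reactions → 2N=14, M+R=14
member 0 (0-1): L=3.6851, (cx,cy)=(0.3628,0.9319)
member 1 (0-2): L=2.4900, (cx,cy)=(1.0000,0.0000)
member 2 (1-2): L=3.6224, (cx,cy)=(0.3183,-0.9480)
member 3 (1-3): L=2.5289, (cx,cy)=(0.9996,0.0269)
member 4 (2-3): L=3.7623, (cx,cy)=(0.3655,0.9308)
member 5 (2-4): L=2.5030, (cx,cy)=(1.0000,0.0000)
member 6 (3-4): L=3.6792, (cx,cy)=(0.3066,-0.9518)
member 7 (3-5): L=2.3597, (cx,cy)=(0.9989,-0.0479)
member 8 (4-5): L=3.6050, (cx,cy)=(0.3409,0.9401)
member 9 (4-6): L=2.4070, (cx,cy)=(1.0000,0.0000)
member 10 (5-6): L=3.5879, (cx,cy)=(0.3283,-0.9446)
solve A·x = −loads:
  F[0-1] = -239.6246 N (compression)
  F[0-2] = +3567.0389 N (tension)
  F[1-2] = +230.9946 N (tension)
  F[1-3] = -160.5220 N (compression)
  F[2-3] = -235.2552 N (compression)
  F[2-4] = +3726.5430 N (tension)
  F[3-4] = +250.8818 N (tension)
  F[3-5] = -323.7322 N (compression)
  F[4-5] = +3362.7643 N (tension)
  F[4-6] = +2211.3110 N (tension)
  F[5-6] = -6735.1072 N (compression)
  Rx@0 = -3480.1000 N
  Ry@0 = +223.2971 N
  Ry@6 = +6361.7429 N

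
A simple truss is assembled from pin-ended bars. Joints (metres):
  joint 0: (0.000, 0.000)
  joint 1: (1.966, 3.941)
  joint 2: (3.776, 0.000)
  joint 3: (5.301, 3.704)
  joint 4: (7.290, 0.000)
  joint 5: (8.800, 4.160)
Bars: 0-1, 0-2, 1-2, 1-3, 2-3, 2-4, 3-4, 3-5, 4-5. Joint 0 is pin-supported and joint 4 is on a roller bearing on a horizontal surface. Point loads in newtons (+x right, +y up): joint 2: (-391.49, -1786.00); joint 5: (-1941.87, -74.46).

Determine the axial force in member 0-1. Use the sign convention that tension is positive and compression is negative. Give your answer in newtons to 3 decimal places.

-2183.195

N=6 nodes, M=9 members, R=3 reactions → 2N=12, M+R=12
member 0 (0-1): L=4.4042, (cx,cy)=(0.4464,0.8948)
member 1 (0-2): L=3.7760, (cx,cy)=(1.0000,0.0000)
member 2 (1-2): L=4.3368, (cx,cy)=(0.4174,-0.9087)
member 3 (1-3): L=3.3434, (cx,cy)=(0.9975,-0.0709)
member 4 (2-3): L=4.0057, (cx,cy)=(0.3807,0.9247)
member 5 (2-4): L=3.5140, (cx,cy)=(1.0000,0.0000)
member 6 (3-4): L=4.2043, (cx,cy)=(0.4731,-0.8810)
member 7 (3-5): L=3.5286, (cx,cy)=(0.9916,0.1292)
member 8 (4-5): L=4.4256, (cx,cy)=(0.3412,0.9400)
solve A·x = −loads:
  F[0-1] = -2183.1952 N (compression)
  F[0-2] = -1358.7904 N (compression)
  F[1-2] = +2301.1049 N (tension)
  F[1-3] = -1939.8414 N (compression)
  F[2-3] = -329.9554 N (compression)
  F[2-4] = +118.7096 N (tension)
  F[3-4] = -107.0793 N (compression)
  F[3-5] = -2026.9177 N (compression)
  F[4-5] = +199.4475 N (tension)
  Rx@0 = +2333.3600 N
  Ry@0 = +1953.6006 N
  Ry@4 = -93.1406 N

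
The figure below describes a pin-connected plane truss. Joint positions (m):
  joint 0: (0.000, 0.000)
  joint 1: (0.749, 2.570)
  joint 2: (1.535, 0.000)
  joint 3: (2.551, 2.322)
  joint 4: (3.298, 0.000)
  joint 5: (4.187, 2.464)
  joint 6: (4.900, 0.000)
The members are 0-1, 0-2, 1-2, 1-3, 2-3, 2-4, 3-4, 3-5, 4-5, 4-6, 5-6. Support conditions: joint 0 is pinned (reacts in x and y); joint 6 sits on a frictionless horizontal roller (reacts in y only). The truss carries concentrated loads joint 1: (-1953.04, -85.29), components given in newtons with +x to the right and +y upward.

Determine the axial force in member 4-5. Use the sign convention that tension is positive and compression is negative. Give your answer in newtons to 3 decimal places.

N=7 nodes, M=11 members, R=3 reactions → 2N=14, M+R=14
member 0 (0-1): L=2.6769, (cx,cy)=(0.2798,0.9601)
member 1 (0-2): L=1.5350, (cx,cy)=(1.0000,0.0000)
member 2 (1-2): L=2.6875, (cx,cy)=(0.2925,-0.9563)
member 3 (1-3): L=1.8190, (cx,cy)=(0.9907,-0.1363)
member 4 (2-3): L=2.5345, (cx,cy)=(0.4009,0.9161)
member 5 (2-4): L=1.7630, (cx,cy)=(1.0000,0.0000)
member 6 (3-4): L=2.4392, (cx,cy)=(0.3062,-0.9520)
member 7 (3-5): L=1.6422, (cx,cy)=(0.9963,0.0865)
member 8 (4-5): L=2.6195, (cx,cy)=(0.3394,0.9406)
member 9 (4-6): L=1.6020, (cx,cy)=(1.0000,0.0000)
member 10 (5-6): L=2.5651, (cx,cy)=(0.2780,-0.9606)
solve A·x = −loads:
  F[0-1] = -1142.2245 N (compression)
  F[0-2] = -1633.4465 N (compression)
  F[1-2] = +858.6104 N (tension)
  F[1-3] = +1395.3634 N (tension)
  F[2-3] = -896.2272 N (compression)
  F[2-4] = -1023.0718 N (compression)
  F[3-4] = +1124.2460 N (tension)
  F[3-5] = +681.3257 N (tension)
  F[4-5] = -1137.7552 N (compression)
  F[4-6] = -292.6403 N (compression)
  F[5-6] = +1052.8015 N (tension)
  Rx@0 = +1953.0400 N
  Ry@0 = +1096.6024 N
  Ry@6 = -1011.3124 N

-1137.755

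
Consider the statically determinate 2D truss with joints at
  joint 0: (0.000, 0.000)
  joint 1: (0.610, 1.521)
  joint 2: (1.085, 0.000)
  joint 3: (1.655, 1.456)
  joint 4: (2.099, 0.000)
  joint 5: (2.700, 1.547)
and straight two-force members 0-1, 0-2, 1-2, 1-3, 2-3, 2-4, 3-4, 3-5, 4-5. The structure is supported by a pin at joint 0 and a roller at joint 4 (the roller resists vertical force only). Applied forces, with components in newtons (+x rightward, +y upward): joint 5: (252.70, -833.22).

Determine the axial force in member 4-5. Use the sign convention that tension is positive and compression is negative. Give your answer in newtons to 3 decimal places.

-949.623

N=6 nodes, M=9 members, R=3 reactions → 2N=12, M+R=12
member 0 (0-1): L=1.6388, (cx,cy)=(0.3722,0.9281)
member 1 (0-2): L=1.0850, (cx,cy)=(1.0000,0.0000)
member 2 (1-2): L=1.5934, (cx,cy)=(0.2981,-0.9545)
member 3 (1-3): L=1.0470, (cx,cy)=(0.9981,-0.0621)
member 4 (2-3): L=1.5636, (cx,cy)=(0.3645,0.9312)
member 5 (2-4): L=1.0140, (cx,cy)=(1.0000,0.0000)
member 6 (3-4): L=1.5222, (cx,cy)=(0.2917,-0.9565)
member 7 (3-5): L=1.0490, (cx,cy)=(0.9962,0.0868)
member 8 (4-5): L=1.6596, (cx,cy)=(0.3621,0.9321)
solve A·x = −loads:
  F[0-1] = +457.7087 N (tension)
  F[0-2] = +82.3261 N (tension)
  F[1-2] = -465.1900 N (compression)
  F[1-3] = +309.6426 N (tension)
  F[2-3] = +476.8547 N (tension)
  F[2-4] = -230.1799 N (compression)
  F[3-4] = -389.8177 N (compression)
  F[3-5] = +598.8413 N (tension)
  F[4-5] = -949.6232 N (compression)
  Rx@0 = -252.7000 N
  Ry@0 = -424.8176 N
  Ry@4 = +1258.0376 N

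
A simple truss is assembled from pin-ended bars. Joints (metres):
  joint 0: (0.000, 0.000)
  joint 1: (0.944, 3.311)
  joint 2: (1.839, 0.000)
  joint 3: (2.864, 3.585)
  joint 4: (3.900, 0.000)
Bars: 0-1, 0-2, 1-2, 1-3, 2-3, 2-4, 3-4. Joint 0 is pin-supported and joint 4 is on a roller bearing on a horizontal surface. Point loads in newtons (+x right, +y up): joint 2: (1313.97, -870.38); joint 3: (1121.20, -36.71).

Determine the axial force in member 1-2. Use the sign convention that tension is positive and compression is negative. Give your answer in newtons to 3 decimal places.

-536.713

N=5 nodes, M=7 members, R=3 reactions → 2N=10, M+R=10
member 0 (0-1): L=3.4429, (cx,cy)=(0.2742,0.9617)
member 1 (0-2): L=1.8390, (cx,cy)=(1.0000,0.0000)
member 2 (1-2): L=3.4298, (cx,cy)=(0.2609,-0.9654)
member 3 (1-3): L=1.9395, (cx,cy)=(0.9900,0.1413)
member 4 (2-3): L=3.7287, (cx,cy)=(0.2749,0.9615)
member 5 (2-4): L=2.0610, (cx,cy)=(1.0000,0.0000)
member 6 (3-4): L=3.7317, (cx,cy)=(0.2776,-0.9607)
solve A·x = −loads:
  F[0-1] = +583.2804 N (tension)
  F[0-2] = +2275.2438 N (tension)
  F[1-2] = -536.7132 N (compression)
  F[1-3] = +303.0184 N (tension)
  F[2-3] = +1444.1357 N (tension)
  F[2-4] = +424.2304 N (tension)
  F[3-4] = -1528.0860 N (compression)
  Rx@0 = -2435.1700 N
  Ry@0 = -560.9275 N
  Ry@4 = +1468.0175 N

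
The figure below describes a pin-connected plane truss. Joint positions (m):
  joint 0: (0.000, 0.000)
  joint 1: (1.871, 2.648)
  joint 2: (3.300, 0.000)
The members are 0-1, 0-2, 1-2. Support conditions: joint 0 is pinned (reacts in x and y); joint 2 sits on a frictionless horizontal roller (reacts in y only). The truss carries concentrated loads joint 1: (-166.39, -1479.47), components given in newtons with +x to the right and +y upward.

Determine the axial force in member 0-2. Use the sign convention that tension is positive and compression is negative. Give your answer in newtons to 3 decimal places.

380.617

N=3 nodes, M=3 members, R=3 reactions → 2N=6, M+R=6
member 0 (0-1): L=3.2423, (cx,cy)=(0.5771,0.8167)
member 1 (0-2): L=3.3000, (cx,cy)=(1.0000,0.0000)
member 2 (1-2): L=3.0090, (cx,cy)=(0.4749,-0.8800)
solve A·x = −loads:
  F[0-1] = -947.9222 N (compression)
  F[0-2] = +380.6166 N (tension)
  F[1-2] = -801.4462 N (compression)
  Rx@0 = +166.3900 N
  Ry@0 = +774.1707 N
  Ry@2 = +705.2993 N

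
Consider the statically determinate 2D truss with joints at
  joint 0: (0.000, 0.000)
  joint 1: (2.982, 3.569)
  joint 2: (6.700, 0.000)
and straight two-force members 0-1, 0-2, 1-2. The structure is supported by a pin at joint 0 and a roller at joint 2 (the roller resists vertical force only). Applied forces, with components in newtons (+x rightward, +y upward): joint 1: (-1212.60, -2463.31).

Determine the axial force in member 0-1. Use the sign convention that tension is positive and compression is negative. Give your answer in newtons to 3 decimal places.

N=3 nodes, M=3 members, R=3 reactions → 2N=6, M+R=6
member 0 (0-1): L=4.6508, (cx,cy)=(0.6412,0.7674)
member 1 (0-2): L=6.7000, (cx,cy)=(1.0000,0.0000)
member 2 (1-2): L=5.1538, (cx,cy)=(0.7214,-0.6925)
solve A·x = −loads:
  F[0-1] = -2623.0247 N (compression)
  F[0-2] = +469.2254 N (tension)
  F[1-2] = -650.4242 N (compression)
  Rx@0 = +1212.6000 N
  Ry@0 = +2012.8890 N
  Ry@2 = +450.4210 N

-2623.025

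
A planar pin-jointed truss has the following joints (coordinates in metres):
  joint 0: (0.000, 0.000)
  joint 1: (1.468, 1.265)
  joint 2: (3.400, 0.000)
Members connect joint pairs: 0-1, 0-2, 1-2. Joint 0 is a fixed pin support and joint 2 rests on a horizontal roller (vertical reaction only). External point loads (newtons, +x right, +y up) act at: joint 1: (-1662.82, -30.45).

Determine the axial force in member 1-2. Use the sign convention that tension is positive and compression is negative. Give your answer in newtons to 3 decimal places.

N=3 nodes, M=3 members, R=3 reactions → 2N=6, M+R=6
member 0 (0-1): L=1.9378, (cx,cy)=(0.7575,0.6528)
member 1 (0-2): L=3.4000, (cx,cy)=(1.0000,0.0000)
member 2 (1-2): L=2.3093, (cx,cy)=(0.8366,-0.5478)
solve A·x = −loads:
  F[0-1] = -974.2383 N (compression)
  F[0-2] = -924.7936 N (compression)
  F[1-2] = +1105.3946 N (tension)
  Rx@0 = +1662.8200 N
  Ry@0 = +635.9696 N
  Ry@2 = -605.5196 N

1105.395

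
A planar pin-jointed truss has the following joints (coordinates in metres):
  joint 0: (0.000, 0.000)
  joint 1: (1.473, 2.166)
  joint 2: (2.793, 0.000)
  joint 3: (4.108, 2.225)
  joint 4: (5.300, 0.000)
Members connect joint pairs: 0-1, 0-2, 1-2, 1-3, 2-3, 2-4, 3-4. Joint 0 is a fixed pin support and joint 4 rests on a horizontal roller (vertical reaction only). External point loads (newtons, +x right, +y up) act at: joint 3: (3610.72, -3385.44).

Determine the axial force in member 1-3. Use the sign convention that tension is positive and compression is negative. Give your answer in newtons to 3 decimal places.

959.945

N=5 nodes, M=7 members, R=3 reactions → 2N=10, M+R=10
member 0 (0-1): L=2.6194, (cx,cy)=(0.5623,0.8269)
member 1 (0-2): L=2.7930, (cx,cy)=(1.0000,0.0000)
member 2 (1-2): L=2.5365, (cx,cy)=(0.5204,-0.8539)
member 3 (1-3): L=2.6357, (cx,cy)=(0.9997,0.0224)
member 4 (2-3): L=2.5845, (cx,cy)=(0.5088,0.8609)
member 5 (2-4): L=2.5070, (cx,cy)=(1.0000,0.0000)
member 6 (3-4): L=2.5242, (cx,cy)=(0.4722,-0.8815)
solve A·x = −loads:
  F[0-1] = +912.3374 N (tension)
  F[0-2] = +3097.6750 N (tension)
  F[1-2] = -858.3054 N (compression)
  F[1-3] = +959.9452 N (tension)
  F[2-3] = +851.3626 N (tension)
  F[2-4] = +2217.8467 N (tension)
  F[3-4] = -4696.5153 N (compression)
  Rx@0 = -3610.7200 N
  Ry@0 = -754.4165 N
  Ry@4 = +4139.8565 N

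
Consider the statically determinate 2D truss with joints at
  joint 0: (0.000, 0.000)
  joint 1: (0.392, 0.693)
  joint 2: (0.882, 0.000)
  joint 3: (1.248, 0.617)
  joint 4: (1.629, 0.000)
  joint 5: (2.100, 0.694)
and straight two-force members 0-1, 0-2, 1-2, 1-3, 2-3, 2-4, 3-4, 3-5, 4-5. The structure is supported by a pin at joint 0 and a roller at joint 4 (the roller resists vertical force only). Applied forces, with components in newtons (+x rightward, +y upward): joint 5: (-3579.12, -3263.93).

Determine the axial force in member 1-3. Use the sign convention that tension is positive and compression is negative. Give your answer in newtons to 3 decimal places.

N=6 nodes, M=9 members, R=3 reactions → 2N=12, M+R=12
member 0 (0-1): L=0.7962, (cx,cy)=(0.4923,0.8704)
member 1 (0-2): L=0.8820, (cx,cy)=(1.0000,0.0000)
member 2 (1-2): L=0.8487, (cx,cy)=(0.5773,-0.8165)
member 3 (1-3): L=0.8594, (cx,cy)=(0.9961,-0.0884)
member 4 (2-3): L=0.7174, (cx,cy)=(0.5102,0.8601)
member 5 (2-4): L=0.7470, (cx,cy)=(1.0000,0.0000)
member 6 (3-4): L=0.7252, (cx,cy)=(0.5254,-0.8509)
member 7 (3-5): L=0.8555, (cx,cy)=(0.9959,0.0900)
member 8 (4-5): L=0.8387, (cx,cy)=(0.5616,0.8274)
solve A·x = −loads:
  F[0-1] = -667.6152 N (compression)
  F[0-2] = -3250.4217 N (compression)
  F[1-2] = +797.4824 N (tension)
  F[1-3] = -792.2134 N (compression)
  F[2-3] = -757.0971 N (compression)
  F[2-4] = -2403.7515 N (compression)
  F[3-4] = +528.6072 N (tension)
  F[3-5] = -1459.0235 N (compression)
  F[4-5] = -3785.9174 N (compression)
  Rx@0 = +3579.1200 N
  Ry@0 = +581.0916 N
  Ry@4 = +2682.8384 N

-792.213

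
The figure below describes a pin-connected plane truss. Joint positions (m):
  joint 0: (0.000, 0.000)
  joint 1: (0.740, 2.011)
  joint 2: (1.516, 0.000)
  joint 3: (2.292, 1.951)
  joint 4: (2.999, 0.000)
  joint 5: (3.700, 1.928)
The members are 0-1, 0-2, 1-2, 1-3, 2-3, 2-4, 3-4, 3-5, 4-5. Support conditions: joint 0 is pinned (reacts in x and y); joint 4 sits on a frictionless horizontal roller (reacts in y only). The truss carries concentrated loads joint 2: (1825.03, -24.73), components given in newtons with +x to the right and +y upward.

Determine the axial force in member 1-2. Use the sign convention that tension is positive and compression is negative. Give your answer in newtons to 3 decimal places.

N=6 nodes, M=9 members, R=3 reactions → 2N=12, M+R=12
member 0 (0-1): L=2.1428, (cx,cy)=(0.3453,0.9385)
member 1 (0-2): L=1.5160, (cx,cy)=(1.0000,0.0000)
member 2 (1-2): L=2.1555, (cx,cy)=(0.3600,-0.9330)
member 3 (1-3): L=1.5532, (cx,cy)=(0.9993,-0.0386)
member 4 (2-3): L=2.0997, (cx,cy)=(0.3696,0.9292)
member 5 (2-4): L=1.4830, (cx,cy)=(1.0000,0.0000)
member 6 (3-4): L=2.0752, (cx,cy)=(0.3407,-0.9402)
member 7 (3-5): L=1.4082, (cx,cy)=(0.9999,-0.0163)
member 8 (4-5): L=2.0515, (cx,cy)=(0.3417,0.9398)
solve A·x = −loads:
  F[0-1] = -13.0306 N (compression)
  F[0-2] = +1829.5300 N (tension)
  F[1-2] = +13.4956 N (tension)
  F[1-3] = -9.3654 N (compression)
  F[2-3] = +13.0642 N (tension)
  F[2-4] = +4.5301 N (tension)
  F[3-4] = -13.2966 N (compression)
  F[3-5] = -0.0000 N (tension)
  F[4-5] = +0.0000 N (tension)
  Rx@0 = -1825.0300 N
  Ry@0 = +12.2289 N
  Ry@4 = +12.5011 N

13.496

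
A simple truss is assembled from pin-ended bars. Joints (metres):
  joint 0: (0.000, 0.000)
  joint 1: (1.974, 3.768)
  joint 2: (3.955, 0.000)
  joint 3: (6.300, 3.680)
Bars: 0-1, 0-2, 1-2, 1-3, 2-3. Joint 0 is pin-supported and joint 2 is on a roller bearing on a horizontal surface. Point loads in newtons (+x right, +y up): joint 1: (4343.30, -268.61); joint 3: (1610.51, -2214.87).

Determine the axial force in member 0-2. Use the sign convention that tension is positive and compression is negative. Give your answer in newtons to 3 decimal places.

N=4 nodes, M=5 members, R=3 reactions → 2N=8, M+R=8
member 0 (0-1): L=4.2538, (cx,cy)=(0.4641,0.8858)
member 1 (0-2): L=3.9550, (cx,cy)=(1.0000,0.0000)
member 2 (1-2): L=4.2570, (cx,cy)=(0.4653,-0.8851)
member 3 (1-3): L=4.3269, (cx,cy)=(0.9998,-0.0203)
member 4 (2-3): L=4.3636, (cx,cy)=(0.5374,0.8433)
solve A·x = −loads:
  F[0-1] = +7693.7646 N (tension)
  F[0-2] = +2383.4439 N (tension)
  F[1-2] = -8071.6794 N (compression)
  F[1-3] = +2983.8348 N (tension)
  F[2-3] = -2554.3765 N (compression)
  Rx@0 = -5953.8100 N
  Ry@0 = -6815.1669 N
  Ry@2 = +9298.6469 N

2383.444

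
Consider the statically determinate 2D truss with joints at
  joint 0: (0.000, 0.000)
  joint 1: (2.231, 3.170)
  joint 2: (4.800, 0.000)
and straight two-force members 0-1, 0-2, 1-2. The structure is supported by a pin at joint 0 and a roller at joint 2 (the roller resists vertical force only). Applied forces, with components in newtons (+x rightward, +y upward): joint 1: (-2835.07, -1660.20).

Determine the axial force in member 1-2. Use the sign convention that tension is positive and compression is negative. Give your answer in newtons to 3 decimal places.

N=3 nodes, M=3 members, R=3 reactions → 2N=6, M+R=6
member 0 (0-1): L=3.8764, (cx,cy)=(0.5755,0.8178)
member 1 (0-2): L=4.8000, (cx,cy)=(1.0000,0.0000)
member 2 (1-2): L=4.0803, (cx,cy)=(0.6296,-0.7769)
solve A·x = −loads:
  F[0-1] = -3376.0882 N (compression)
  F[0-2] = -892.0025 N (compression)
  F[1-2] = +1416.7447 N (tension)
  Rx@0 = +2835.0700 N
  Ry@0 = +2760.8804 N
  Ry@2 = -1100.6804 N

1416.745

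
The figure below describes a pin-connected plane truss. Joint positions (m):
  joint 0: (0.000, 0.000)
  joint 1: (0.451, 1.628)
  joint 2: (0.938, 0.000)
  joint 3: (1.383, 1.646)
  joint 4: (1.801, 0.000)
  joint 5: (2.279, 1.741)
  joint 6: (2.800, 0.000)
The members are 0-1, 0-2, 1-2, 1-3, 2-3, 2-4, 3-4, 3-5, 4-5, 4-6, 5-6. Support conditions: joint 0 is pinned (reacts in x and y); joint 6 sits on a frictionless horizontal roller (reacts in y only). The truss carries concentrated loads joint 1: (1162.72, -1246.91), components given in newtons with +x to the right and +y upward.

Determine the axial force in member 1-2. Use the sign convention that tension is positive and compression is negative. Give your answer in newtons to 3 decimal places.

-935.375

N=7 nodes, M=11 members, R=3 reactions → 2N=14, M+R=14
member 0 (0-1): L=1.6893, (cx,cy)=(0.2670,0.9637)
member 1 (0-2): L=0.9380, (cx,cy)=(1.0000,0.0000)
member 2 (1-2): L=1.6993, (cx,cy)=(0.2866,-0.9581)
member 3 (1-3): L=0.9322, (cx,cy)=(0.9998,0.0193)
member 4 (2-3): L=1.7051, (cx,cy)=(0.2610,0.9653)
member 5 (2-4): L=0.8630, (cx,cy)=(1.0000,0.0000)
member 6 (3-4): L=1.6982, (cx,cy)=(0.2461,-0.9692)
member 7 (3-5): L=0.9010, (cx,cy)=(0.9944,0.1054)
member 8 (4-5): L=1.8054, (cx,cy)=(0.2648,0.9643)
member 9 (4-6): L=0.9990, (cx,cy)=(1.0000,0.0000)
member 10 (5-6): L=1.8173, (cx,cy)=(0.2867,-0.9580)
solve A·x = −loads:
  F[0-1] = -383.9661 N (compression)
  F[0-2] = +1265.2283 N (tension)
  F[1-2] = -935.3750 N (compression)
  F[1-3] = -997.3433 N (compression)
  F[2-3] = +928.3107 N (tension)
  F[2-4] = +754.8841 N (tension)
  F[3-4] = -961.4057 N (compression)
  F[3-5] = -521.1521 N (compression)
  F[4-5] = +966.3111 N (tension)
  F[4-6] = +262.4093 N (tension)
  F[5-6] = -915.3019 N (compression)
  Rx@0 = -1162.7200 N
  Ry@0 = +370.0298 N
  Ry@6 = +876.8802 N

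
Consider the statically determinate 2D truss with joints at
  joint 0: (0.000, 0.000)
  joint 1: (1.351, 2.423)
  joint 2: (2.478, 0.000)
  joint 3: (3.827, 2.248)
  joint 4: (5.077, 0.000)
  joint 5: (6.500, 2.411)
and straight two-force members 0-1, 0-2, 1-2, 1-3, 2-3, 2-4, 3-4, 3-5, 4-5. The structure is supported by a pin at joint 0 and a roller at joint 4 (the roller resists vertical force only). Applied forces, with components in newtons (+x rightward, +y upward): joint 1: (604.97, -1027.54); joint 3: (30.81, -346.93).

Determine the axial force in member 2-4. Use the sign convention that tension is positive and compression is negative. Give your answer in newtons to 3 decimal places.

N=6 nodes, M=9 members, R=3 reactions → 2N=12, M+R=12
member 0 (0-1): L=2.7742, (cx,cy)=(0.4870,0.8734)
member 1 (0-2): L=2.4780, (cx,cy)=(1.0000,0.0000)
member 2 (1-2): L=2.6723, (cx,cy)=(0.4217,-0.9067)
member 3 (1-3): L=2.4822, (cx,cy)=(0.9975,-0.0705)
member 4 (2-3): L=2.6217, (cx,cy)=(0.5146,0.8575)
member 5 (2-4): L=2.5990, (cx,cy)=(1.0000,0.0000)
member 6 (3-4): L=2.5722, (cx,cy)=(0.4860,-0.8740)
member 7 (3-5): L=2.6780, (cx,cy)=(0.9981,0.0609)
member 8 (4-5): L=2.7996, (cx,cy)=(0.5083,0.8612)
solve A·x = −loads:
  F[0-1] = -615.0188 N (compression)
  F[0-2] = +935.2874 N (tension)
  F[1-2] = -486.3105 N (compression)
  F[1-3] = -701.1265 N (compression)
  F[2-3] = +514.2476 N (tension)
  F[2-4] = +465.5848 N (tension)
  F[3-4] = -958.0466 N (compression)
  F[3-5] = -0.0000 N (compression)
  F[4-5] = +0.0000 N (tension)
  Rx@0 = -635.7800 N
  Ry@0 = +537.1624 N
  Ry@4 = +837.3076 N

465.585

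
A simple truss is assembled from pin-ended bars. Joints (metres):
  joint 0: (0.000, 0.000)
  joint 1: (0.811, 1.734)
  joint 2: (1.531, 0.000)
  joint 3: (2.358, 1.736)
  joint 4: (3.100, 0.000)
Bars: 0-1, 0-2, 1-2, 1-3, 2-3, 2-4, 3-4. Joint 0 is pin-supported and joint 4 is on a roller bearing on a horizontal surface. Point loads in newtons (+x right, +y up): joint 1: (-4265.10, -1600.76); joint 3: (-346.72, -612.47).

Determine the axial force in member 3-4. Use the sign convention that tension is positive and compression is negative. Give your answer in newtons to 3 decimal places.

1843.571

N=5 nodes, M=7 members, R=3 reactions → 2N=10, M+R=10
member 0 (0-1): L=1.9143, (cx,cy)=(0.4237,0.9058)
member 1 (0-2): L=1.5310, (cx,cy)=(1.0000,0.0000)
member 2 (1-2): L=1.8775, (cx,cy)=(0.3835,-0.9235)
member 3 (1-3): L=1.5470, (cx,cy)=(1.0000,0.0013)
member 4 (2-3): L=1.9229, (cx,cy)=(0.4301,0.9028)
member 5 (2-4): L=1.5690, (cx,cy)=(1.0000,0.0000)
member 6 (3-4): L=1.8879, (cx,cy)=(0.3930,-0.9195)
solve A·x = −loads:
  F[0-1] = -4314.8032 N (compression)
  F[0-2] = -2783.8215 N (compression)
  F[1-2] = +2500.7842 N (tension)
  F[1-3] = +1478.1006 N (tension)
  F[2-3] = -2558.2787 N (compression)
  F[2-4] = -724.5680 N (compression)
  F[3-4] = +1843.5713 N (tension)
  Rx@0 = +4611.8200 N
  Ry@0 = +3908.4457 N
  Ry@4 = -1695.2157 N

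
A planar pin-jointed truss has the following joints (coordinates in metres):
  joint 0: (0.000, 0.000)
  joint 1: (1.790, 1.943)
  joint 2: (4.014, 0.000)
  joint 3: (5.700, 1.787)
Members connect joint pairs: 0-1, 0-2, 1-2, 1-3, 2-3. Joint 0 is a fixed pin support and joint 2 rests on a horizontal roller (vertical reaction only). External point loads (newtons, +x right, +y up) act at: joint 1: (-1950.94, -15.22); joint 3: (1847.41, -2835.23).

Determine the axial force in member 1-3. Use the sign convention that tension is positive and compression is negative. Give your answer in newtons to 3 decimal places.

N=4 nodes, M=5 members, R=3 reactions → 2N=8, M+R=8
member 0 (0-1): L=2.6418, (cx,cy)=(0.6776,0.7355)
member 1 (0-2): L=4.0140, (cx,cy)=(1.0000,0.0000)
member 2 (1-2): L=2.9532, (cx,cy)=(0.7531,-0.6579)
member 3 (1-3): L=3.9131, (cx,cy)=(0.9992,-0.0399)
member 4 (2-3): L=2.4568, (cx,cy)=(0.6863,0.7274)
solve A·x = −loads:
  F[0-1] = +1441.9835 N (tension)
  F[0-2] = -1080.5554 N (compression)
  F[1-2] = -1899.3599 N (compression)
  F[1-3] = +4361.8027 N (tension)
  F[2-3] = -3658.8918 N (compression)
  Rx@0 = +103.5300 N
  Ry@0 = -1060.5366 N
  Ry@2 = +3910.9866 N

4361.803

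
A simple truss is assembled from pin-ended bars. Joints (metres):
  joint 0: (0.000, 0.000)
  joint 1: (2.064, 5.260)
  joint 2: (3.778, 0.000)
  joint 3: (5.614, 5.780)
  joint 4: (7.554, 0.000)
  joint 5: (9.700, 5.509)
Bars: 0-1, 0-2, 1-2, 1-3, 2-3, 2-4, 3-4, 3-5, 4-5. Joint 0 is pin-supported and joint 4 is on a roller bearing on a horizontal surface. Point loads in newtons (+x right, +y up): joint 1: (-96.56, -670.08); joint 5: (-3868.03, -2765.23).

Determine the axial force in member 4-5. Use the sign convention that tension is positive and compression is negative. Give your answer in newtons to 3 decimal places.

N=6 nodes, M=9 members, R=3 reactions → 2N=12, M+R=12
member 0 (0-1): L=5.6505, (cx,cy)=(0.3653,0.9309)
member 1 (0-2): L=3.7780, (cx,cy)=(1.0000,0.0000)
member 2 (1-2): L=5.5322, (cx,cy)=(0.3098,-0.9508)
member 3 (1-3): L=3.5879, (cx,cy)=(0.9894,0.1449)
member 4 (2-3): L=6.0646, (cx,cy)=(0.3027,0.9531)
member 5 (2-4): L=3.7760, (cx,cy)=(1.0000,0.0000)
member 6 (3-4): L=6.0969, (cx,cy)=(0.3182,-0.9480)
member 7 (3-5): L=4.0950, (cx,cy)=(0.9978,-0.0662)
member 8 (4-5): L=5.9122, (cx,cy)=(0.3630,0.9318)
solve A·x = −loads:
  F[0-1] = -2781.7741 N (compression)
  F[0-2] = -2948.4635 N (compression)
  F[1-2] = +1791.6193 N (tension)
  F[1-3] = -1490.3851 N (compression)
  F[2-3] = -1787.3366 N (compression)
  F[2-4] = -1852.2813 N (compression)
  F[3-4] = +2215.0315 N (tension)
  F[3-5] = -2726.5385 N (compression)
  F[4-5] = -3161.2731 N (compression)
  Rx@0 = +3964.5900 N
  Ry@0 = +2589.5471 N
  Ry@4 = +845.7629 N

-3161.273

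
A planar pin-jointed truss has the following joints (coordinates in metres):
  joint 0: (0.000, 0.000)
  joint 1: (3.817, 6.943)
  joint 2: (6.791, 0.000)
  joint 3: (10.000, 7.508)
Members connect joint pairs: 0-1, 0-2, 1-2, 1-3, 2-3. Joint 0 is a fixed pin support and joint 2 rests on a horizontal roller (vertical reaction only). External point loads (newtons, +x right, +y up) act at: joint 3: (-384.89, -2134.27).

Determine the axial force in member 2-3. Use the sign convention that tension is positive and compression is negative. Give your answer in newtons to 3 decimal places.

-2375.575

N=4 nodes, M=5 members, R=3 reactions → 2N=8, M+R=8
member 0 (0-1): L=7.9231, (cx,cy)=(0.4818,0.8763)
member 1 (0-2): L=6.7910, (cx,cy)=(1.0000,0.0000)
member 2 (1-2): L=7.5531, (cx,cy)=(0.3937,-0.9192)
member 3 (1-3): L=6.2088, (cx,cy)=(0.9959,0.0910)
member 4 (2-3): L=8.1650, (cx,cy)=(0.3930,0.9195)
solve A·x = −loads:
  F[0-1] = +665.2885 N (tension)
  F[0-2] = -705.3986 N (compression)
  F[1-2] = -579.6762 N (compression)
  F[1-3] = +551.0387 N (tension)
  F[2-3] = -2375.5749 N (compression)
  Rx@0 = +384.8900 N
  Ry@0 = -582.9949 N
  Ry@2 = +2717.2649 N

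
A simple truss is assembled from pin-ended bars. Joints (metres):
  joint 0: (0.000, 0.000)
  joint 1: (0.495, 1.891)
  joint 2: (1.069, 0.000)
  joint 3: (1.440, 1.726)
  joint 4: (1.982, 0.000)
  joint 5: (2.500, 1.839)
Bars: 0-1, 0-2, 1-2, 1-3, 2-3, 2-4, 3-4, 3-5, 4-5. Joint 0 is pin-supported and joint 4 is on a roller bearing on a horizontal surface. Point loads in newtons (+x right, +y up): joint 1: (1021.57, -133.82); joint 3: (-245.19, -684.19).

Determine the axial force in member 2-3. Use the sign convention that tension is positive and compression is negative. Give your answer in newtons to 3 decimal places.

N=6 nodes, M=9 members, R=3 reactions → 2N=12, M+R=12
member 0 (0-1): L=1.9547, (cx,cy)=(0.2532,0.9674)
member 1 (0-2): L=1.0690, (cx,cy)=(1.0000,0.0000)
member 2 (1-2): L=1.9762, (cx,cy)=(0.2905,-0.9569)
member 3 (1-3): L=0.9593, (cx,cy)=(0.9851,-0.1720)
member 4 (2-3): L=1.7654, (cx,cy)=(0.2101,0.9777)
member 5 (2-4): L=0.9130, (cx,cy)=(1.0000,0.0000)
member 6 (3-4): L=1.8091, (cx,cy)=(0.2996,-0.9541)
member 7 (3-5): L=1.0660, (cx,cy)=(0.9944,0.1060)
member 8 (4-5): L=1.9106, (cx,cy)=(0.2711,0.9625)
solve A·x = −loads:
  F[0-1] = +489.6063 N (tension)
  F[0-2] = +652.3950 N (tension)
  F[1-2] = -497.4174 N (compression)
  F[1-3] = -764.5003 N (compression)
  F[2-3] = +486.8442 N (tension)
  F[2-4] = +405.6074 N (tension)
  F[3-4] = -1353.8452 N (compression)
  F[3-5] = -0.0000 N (compression)
  F[4-5] = +0.0000 N (tension)
  Rx@0 = -776.3800 N
  Ry@0 = -473.6476 N
  Ry@4 = +1291.6576 N

486.844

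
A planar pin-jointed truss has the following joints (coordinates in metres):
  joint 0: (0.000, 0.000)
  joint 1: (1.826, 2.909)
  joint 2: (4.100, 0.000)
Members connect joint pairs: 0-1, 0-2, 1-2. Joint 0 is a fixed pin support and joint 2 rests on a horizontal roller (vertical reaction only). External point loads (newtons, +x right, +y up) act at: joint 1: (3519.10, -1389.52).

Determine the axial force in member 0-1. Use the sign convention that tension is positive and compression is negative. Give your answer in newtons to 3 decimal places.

2038.061

N=3 nodes, M=3 members, R=3 reactions → 2N=6, M+R=6
member 0 (0-1): L=3.4346, (cx,cy)=(0.5316,0.8470)
member 1 (0-2): L=4.1000, (cx,cy)=(1.0000,0.0000)
member 2 (1-2): L=3.6923, (cx,cy)=(0.6159,-0.7878)
solve A·x = −loads:
  F[0-1] = +2038.0614 N (tension)
  F[0-2] = +2435.5714 N (tension)
  F[1-2] = -3954.6841 N (compression)
  Rx@0 = -3519.1000 N
  Ry@0 = -1726.1691 N
  Ry@2 = +3115.6891 N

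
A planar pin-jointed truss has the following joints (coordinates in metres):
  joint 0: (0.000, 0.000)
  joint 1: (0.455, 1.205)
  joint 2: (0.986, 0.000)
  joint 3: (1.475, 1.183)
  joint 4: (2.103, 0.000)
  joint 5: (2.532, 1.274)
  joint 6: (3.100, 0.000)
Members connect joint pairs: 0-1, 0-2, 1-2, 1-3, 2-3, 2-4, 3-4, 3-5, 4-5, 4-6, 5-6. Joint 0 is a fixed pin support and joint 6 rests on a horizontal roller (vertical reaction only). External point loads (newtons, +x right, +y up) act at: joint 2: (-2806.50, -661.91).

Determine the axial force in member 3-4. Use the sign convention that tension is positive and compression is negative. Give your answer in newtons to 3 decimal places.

-254.894

N=7 nodes, M=11 members, R=3 reactions → 2N=14, M+R=14
member 0 (0-1): L=1.2880, (cx,cy)=(0.3532,0.9355)
member 1 (0-2): L=0.9860, (cx,cy)=(1.0000,0.0000)
member 2 (1-2): L=1.3168, (cx,cy)=(0.4032,-0.9151)
member 3 (1-3): L=1.0202, (cx,cy)=(0.9998,-0.0216)
member 4 (2-3): L=1.2801, (cx,cy)=(0.3820,0.9242)
member 5 (2-4): L=1.1170, (cx,cy)=(1.0000,0.0000)
member 6 (3-4): L=1.3394, (cx,cy)=(0.4689,-0.8833)
member 7 (3-5): L=1.0609, (cx,cy)=(0.9963,0.0858)
member 8 (4-5): L=1.3443, (cx,cy)=(0.3191,0.9477)
member 9 (4-6): L=0.9970, (cx,cy)=(1.0000,0.0000)
member 10 (5-6): L=1.3949, (cx,cy)=(0.4072,-0.9133)
solve A·x = −loads:
  F[0-1] = -482.4862 N (compression)
  F[0-2] = -2636.0619 N (compression)
  F[1-2] = +502.0513 N (tension)
  F[1-3] = -372.9757 N (compression)
  F[2-3] = +219.1044 N (tension)
  F[2-4] = +289.1897 N (tension)
  F[3-4] = -254.8940 N (compression)
  F[3-5] = -170.3021 N (compression)
  F[4-5] = +237.5594 N (tension)
  F[4-6] = +93.8627 N (tension)
  F[5-6] = -230.5062 N (compression)
  Rx@0 = +2806.5000 N
  Ry@0 = +451.3799 N
  Ry@6 = +210.5301 N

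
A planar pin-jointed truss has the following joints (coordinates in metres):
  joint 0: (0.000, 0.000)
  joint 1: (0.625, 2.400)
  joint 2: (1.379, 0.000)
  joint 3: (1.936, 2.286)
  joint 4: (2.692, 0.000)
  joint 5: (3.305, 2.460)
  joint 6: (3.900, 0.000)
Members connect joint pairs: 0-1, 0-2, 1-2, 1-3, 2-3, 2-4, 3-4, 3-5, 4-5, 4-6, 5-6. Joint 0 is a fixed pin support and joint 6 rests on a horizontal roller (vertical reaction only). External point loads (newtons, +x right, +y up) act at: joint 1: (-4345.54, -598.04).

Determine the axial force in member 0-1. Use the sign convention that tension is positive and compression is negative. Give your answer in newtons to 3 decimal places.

-3282.318

N=7 nodes, M=11 members, R=3 reactions → 2N=14, M+R=14
member 0 (0-1): L=2.4800, (cx,cy)=(0.2520,0.9677)
member 1 (0-2): L=1.3790, (cx,cy)=(1.0000,0.0000)
member 2 (1-2): L=2.5157, (cx,cy)=(0.2997,-0.9540)
member 3 (1-3): L=1.3159, (cx,cy)=(0.9962,-0.0866)
member 4 (2-3): L=2.3529, (cx,cy)=(0.2367,0.9716)
member 5 (2-4): L=1.3130, (cx,cy)=(1.0000,0.0000)
member 6 (3-4): L=2.4078, (cx,cy)=(0.3140,-0.9494)
member 7 (3-5): L=1.3800, (cx,cy)=(0.9920,0.1261)
member 8 (4-5): L=2.5352, (cx,cy)=(0.2418,0.9703)
member 9 (4-6): L=1.2080, (cx,cy)=(1.0000,0.0000)
member 10 (5-6): L=2.5309, (cx,cy)=(0.2351,-0.9720)
solve A·x = −loads:
  F[0-1] = -3282.3180 N (compression)
  F[0-2] = -3518.3580 N (compression)
  F[1-2] = +2448.7978 N (tension)
  F[1-3] = +2794.9036 N (tension)
  F[2-3] = -2404.5666 N (compression)
  F[2-4] = -2215.1606 N (compression)
  F[3-4] = +2890.7134 N (tension)
  F[3-5] = +1318.0413 N (tension)
  F[4-5] = -2828.4512 N (compression)
  F[4-6] = -623.6226 N (compression)
  F[5-6] = +2652.6846 N (tension)
  Rx@0 = +4345.5400 N
  Ry@0 = +3176.3787 N
  Ry@6 = -2578.3387 N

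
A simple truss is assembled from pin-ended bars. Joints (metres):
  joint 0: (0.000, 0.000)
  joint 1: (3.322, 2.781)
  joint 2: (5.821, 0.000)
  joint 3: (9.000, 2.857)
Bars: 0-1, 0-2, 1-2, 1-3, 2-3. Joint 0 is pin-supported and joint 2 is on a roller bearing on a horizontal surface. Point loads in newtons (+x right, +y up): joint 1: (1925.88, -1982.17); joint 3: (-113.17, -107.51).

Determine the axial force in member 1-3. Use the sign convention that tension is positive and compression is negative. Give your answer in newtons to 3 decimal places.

6.555

N=4 nodes, M=5 members, R=3 reactions → 2N=8, M+R=8
member 0 (0-1): L=4.3324, (cx,cy)=(0.7668,0.6419)
member 1 (0-2): L=5.8210, (cx,cy)=(1.0000,0.0000)
member 2 (1-2): L=3.7388, (cx,cy)=(0.6684,-0.7438)
member 3 (1-3): L=5.6785, (cx,cy)=(0.9999,0.0134)
member 4 (2-3): L=4.2742, (cx,cy)=(0.7438,0.6684)
solve A·x = −loads:
  F[0-1] = +112.6379 N (tension)
  F[0-2] = +1726.3413 N (tension)
  F[1-2] = -2761.9665 N (compression)
  F[1-3] = +6.5552 N (tension)
  F[2-3] = -160.9697 N (compression)
  Rx@0 = -1812.7100 N
  Ry@0 = -72.3032 N
  Ry@2 = +2161.9832 N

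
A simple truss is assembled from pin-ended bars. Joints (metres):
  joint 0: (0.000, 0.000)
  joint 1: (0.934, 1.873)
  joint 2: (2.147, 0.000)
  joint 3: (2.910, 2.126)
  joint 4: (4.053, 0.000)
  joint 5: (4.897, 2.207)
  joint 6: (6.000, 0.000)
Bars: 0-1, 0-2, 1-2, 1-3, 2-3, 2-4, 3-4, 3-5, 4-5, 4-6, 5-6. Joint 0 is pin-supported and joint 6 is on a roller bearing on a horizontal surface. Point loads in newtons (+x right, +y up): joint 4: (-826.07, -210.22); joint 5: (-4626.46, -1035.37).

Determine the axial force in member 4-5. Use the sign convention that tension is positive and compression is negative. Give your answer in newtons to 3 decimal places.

N=7 nodes, M=11 members, R=3 reactions → 2N=14, M+R=14
member 0 (0-1): L=2.0930, (cx,cy)=(0.4463,0.8949)
member 1 (0-2): L=2.1470, (cx,cy)=(1.0000,0.0000)
member 2 (1-2): L=2.2315, (cx,cy)=(0.5436,-0.8394)
member 3 (1-3): L=1.9921, (cx,cy)=(0.9919,0.1270)
member 4 (2-3): L=2.2588, (cx,cy)=(0.3378,0.9412)
member 5 (2-4): L=1.9060, (cx,cy)=(1.0000,0.0000)
member 6 (3-4): L=2.4138, (cx,cy)=(0.4735,-0.8808)
member 7 (3-5): L=1.9887, (cx,cy)=(0.9992,0.0407)
member 8 (4-5): L=2.3629, (cx,cy)=(0.3572,0.9340)
member 9 (4-6): L=1.9470, (cx,cy)=(1.0000,0.0000)
member 10 (5-6): L=2.4673, (cx,cy)=(0.4471,-0.8945)
solve A·x = −loads:
  F[0-1] = -2190.5334 N (compression)
  F[0-2] = -4474.9875 N (compression)
  F[1-2] = +2018.9803 N (tension)
  F[1-3] = -2091.9705 N (compression)
  F[2-3] = -1800.4703 N (compression)
  F[2-4] = -2769.3100 N (compression)
  F[3-4] = +2056.4127 N (tension)
  F[3-5] = -3660.0335 N (compression)
  F[4-5] = -1714.0980 N (compression)
  F[4-6] = -357.2021 N (compression)
  F[5-6] = +799.0179 N (tension)
  Rx@0 = +5452.5300 N
  Ry@0 = +1960.3181 N
  Ry@6 = -714.7281 N

-1714.098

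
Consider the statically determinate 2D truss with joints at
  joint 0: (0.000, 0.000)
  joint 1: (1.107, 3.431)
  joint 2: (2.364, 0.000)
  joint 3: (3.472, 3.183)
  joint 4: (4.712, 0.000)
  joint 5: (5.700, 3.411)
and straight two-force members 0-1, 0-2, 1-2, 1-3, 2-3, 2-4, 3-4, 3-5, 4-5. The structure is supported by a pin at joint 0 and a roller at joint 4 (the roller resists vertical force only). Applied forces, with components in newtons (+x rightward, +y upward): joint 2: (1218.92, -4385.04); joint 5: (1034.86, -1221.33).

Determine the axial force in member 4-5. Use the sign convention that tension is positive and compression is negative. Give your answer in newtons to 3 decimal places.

-1423.995

N=6 nodes, M=9 members, R=3 reactions → 2N=12, M+R=12
member 0 (0-1): L=3.6052, (cx,cy)=(0.3071,0.9517)
member 1 (0-2): L=2.3640, (cx,cy)=(1.0000,0.0000)
member 2 (1-2): L=3.6540, (cx,cy)=(0.3440,-0.9390)
member 3 (1-3): L=2.3780, (cx,cy)=(0.9945,-0.1043)
member 4 (2-3): L=3.3703, (cx,cy)=(0.3288,0.9444)
member 5 (2-4): L=2.3480, (cx,cy)=(1.0000,0.0000)
member 6 (3-4): L=3.4160, (cx,cy)=(0.3630,-0.9318)
member 7 (3-5): L=2.2396, (cx,cy)=(0.9948,0.1018)
member 8 (4-5): L=3.5512, (cx,cy)=(0.2782,0.9605)
solve A·x = −loads:
  F[0-1] = -1239.7503 N (compression)
  F[0-2] = +2634.4571 N (tension)
  F[1-2] = +1350.9632 N (tension)
  F[1-3] = -850.0511 N (compression)
  F[2-3] = +3299.9513 N (tension)
  F[2-4] = +795.4141 N (tension)
  F[3-4] = -3282.6465 N (compression)
  F[3-5] = +1438.5107 N (tension)
  F[4-5] = -1423.9948 N (compression)
  Rx@0 = -2253.7800 N
  Ry@0 = +1179.8583 N
  Ry@4 = +4426.5117 N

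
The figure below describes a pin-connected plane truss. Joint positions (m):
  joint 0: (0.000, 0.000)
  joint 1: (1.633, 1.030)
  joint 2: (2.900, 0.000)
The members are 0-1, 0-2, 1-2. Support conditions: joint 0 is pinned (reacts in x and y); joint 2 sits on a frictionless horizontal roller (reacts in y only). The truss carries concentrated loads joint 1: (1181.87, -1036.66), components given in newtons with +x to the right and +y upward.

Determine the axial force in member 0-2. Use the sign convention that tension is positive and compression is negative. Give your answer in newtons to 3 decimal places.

1234.420

N=3 nodes, M=3 members, R=3 reactions → 2N=6, M+R=6
member 0 (0-1): L=1.9307, (cx,cy)=(0.8458,0.5335)
member 1 (0-2): L=2.9000, (cx,cy)=(1.0000,0.0000)
member 2 (1-2): L=1.6328, (cx,cy)=(0.7759,-0.6308)
solve A·x = −loads:
  F[0-1] = -62.1301 N (compression)
  F[0-2] = +1234.4202 N (tension)
  F[1-2] = -1590.8597 N (compression)
  Rx@0 = -1181.8700 N
  Ry@0 = +33.1456 N
  Ry@2 = +1003.5144 N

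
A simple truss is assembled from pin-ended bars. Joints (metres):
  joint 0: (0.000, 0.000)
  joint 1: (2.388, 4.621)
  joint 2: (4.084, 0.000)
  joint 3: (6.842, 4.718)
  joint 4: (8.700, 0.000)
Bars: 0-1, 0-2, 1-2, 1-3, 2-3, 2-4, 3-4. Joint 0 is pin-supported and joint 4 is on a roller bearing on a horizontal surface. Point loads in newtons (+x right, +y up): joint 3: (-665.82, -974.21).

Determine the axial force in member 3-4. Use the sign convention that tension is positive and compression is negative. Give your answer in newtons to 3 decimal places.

N=5 nodes, M=7 members, R=3 reactions → 2N=10, M+R=10
member 0 (0-1): L=5.2016, (cx,cy)=(0.4591,0.8884)
member 1 (0-2): L=4.0840, (cx,cy)=(1.0000,0.0000)
member 2 (1-2): L=4.9224, (cx,cy)=(0.3445,-0.9388)
member 3 (1-3): L=4.4551, (cx,cy)=(0.9998,0.0218)
member 4 (2-3): L=5.4650, (cx,cy)=(0.5047,0.8633)
member 5 (2-4): L=4.6160, (cx,cy)=(1.0000,0.0000)
member 6 (3-4): L=5.0707, (cx,cy)=(0.3664,-0.9304)
solve A·x = −loads:
  F[0-1] = -640.6309 N (compression)
  F[0-2] = -371.7106 N (compression)
  F[1-2] = +594.6739 N (tension)
  F[1-3] = -499.1209 N (compression)
  F[2-3] = -646.6494 N (compression)
  F[2-4] = +159.5254 N (tension)
  F[3-4] = -435.3609 N (compression)
  Rx@0 = +665.8200 N
  Ry@0 = +569.1288 N
  Ry@4 = +405.0812 N

-435.361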